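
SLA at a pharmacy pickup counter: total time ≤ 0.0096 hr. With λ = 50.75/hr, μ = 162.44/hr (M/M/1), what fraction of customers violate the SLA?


W ~ Exponential(μ−λ) for M/M/1.
μ − λ = 162.44 − 50.75 = 111.6900
P(W > t) = e^{−(μ−λ)t} = e^{−1.0722} = 0.342247

Final: 0.342247


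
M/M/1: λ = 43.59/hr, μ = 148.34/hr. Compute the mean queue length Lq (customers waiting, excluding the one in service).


ρ = 43.59/148.34 = 0.2939
Lq = ρ²/(1−ρ) = 0.08635/0.7061 = 0.1223

Final: 0.1223


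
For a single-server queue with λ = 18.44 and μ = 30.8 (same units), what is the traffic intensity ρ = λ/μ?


ρ = λ/μ = 18.44/30.8 = 0.5987

Final: 0.5987


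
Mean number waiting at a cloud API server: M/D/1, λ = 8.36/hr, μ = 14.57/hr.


ρ = 8.36/14.57 = 0.5738
M/D/1: Lq = ρ²/(2(1−ρ)) = 0.3292/(2·0.4262) = 0.38622

Final: 0.38622


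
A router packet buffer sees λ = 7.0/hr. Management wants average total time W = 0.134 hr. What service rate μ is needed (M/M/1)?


W = 1/(μ−λ) ⇒ μ − λ = 1/W = 1/0.134 = 7.4627
μ = λ + 1/W = 7.0 + 7.4627 = 14.4627 per hr

Final: 14.4627 /hr


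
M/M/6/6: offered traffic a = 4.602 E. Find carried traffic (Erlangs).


B(6,4.602) = 0.161844 (Erlang-B)
Carried load = a(1 − B) = 4.602·(1 − 0.161844) = 4.602·0.838156 = 3.8572 E

Final: 3.8572 Erlangs


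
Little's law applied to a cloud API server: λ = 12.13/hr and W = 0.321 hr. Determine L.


L = λW = 12.13·0.321 = 3.8937

Final: 3.8937


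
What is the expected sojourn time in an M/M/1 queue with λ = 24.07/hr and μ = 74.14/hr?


W = 1/(μ−λ) = 1/(74.14 − 24.07) = 1/50.07 = 0.01997 hr

Final: 0.01997 hr


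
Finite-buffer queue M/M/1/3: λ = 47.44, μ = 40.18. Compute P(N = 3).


ρ = λ/μ = 47.44/40.18 = 1.1807
P_K = (1−ρ)ρ^K/(1−ρ^(K+1)) = (-0.1807·1.645903)/(1 − 1.943296)
= -0.297393/-0.943296 = 0.315270

Final: 0.315270


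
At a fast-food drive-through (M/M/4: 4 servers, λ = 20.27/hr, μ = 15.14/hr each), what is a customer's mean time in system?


a = 1.3388; ρ = 0.3347; P₀ = 0.260669
Lq = P₀·a^c·ρ/(c!(1−ρ)²) = 0.02639
Wq = Lq/λ = 0.02639/20.27 = 0.001302 hr
W = Wq + 1/μ = 0.001302 + 0.06605 = 0.06735 hr

Final: 0.06735 hr


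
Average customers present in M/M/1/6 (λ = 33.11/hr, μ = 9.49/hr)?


ρ = 33.11/9.49 = 3.4889
L = ρ[1 − (K+1)ρ^K + Kρ^(K+1)] / [(1−ρ)(1−ρ^(K+1))]
Numerator: 3.4889·(1 − 7·1803.673024 + 6·6292.899244) = 87686.320022
Denominator: (-2.4889)·(-6291.899244) = 15660.132786
L = 87686.320022/15660.132786 = 5.5993

Final: 5.5993


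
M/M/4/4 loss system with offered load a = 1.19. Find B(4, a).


B(c,a) = (a^c/c!) / Σ_{k=0}^{c} a^k/k!
a^4/4! = 0.083556
Σ terms (k=0..4): 1.00000 + 1.19000 + 0.70805 + 0.28086 + 0.08356 = 3.262466
B = 0.083556/3.262466 = 0.025611

Final: 0.025611


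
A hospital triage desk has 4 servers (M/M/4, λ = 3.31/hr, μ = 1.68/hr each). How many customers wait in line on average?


a = λ/μ = 1.9702; ρ = a/4 = 0.4926
P₀ = 0.134714
Lq = P₀·a^c·ρ / (c!·(1−ρ)²) = 0.134714·15.06867·0.4926/(24·0.25750)
= 0.16179

Final: 0.16179


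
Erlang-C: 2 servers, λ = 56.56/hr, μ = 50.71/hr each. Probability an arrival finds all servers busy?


a = λ/μ = 1.1154; ρ = a/2 = 0.5577
P₀ = 0.283960 (from M/M/c formula)
C(c,a) = [a^c/(c!(1−ρ))]·P₀ = [1.24403/(2·0.4423)]·0.283960
= 1.40626·0.283960 = 0.399322

Final: 0.399322


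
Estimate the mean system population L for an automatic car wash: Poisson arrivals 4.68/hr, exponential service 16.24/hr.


ρ = λ/μ = 4.68/16.24 = 0.2882
L = ρ/(1−ρ) = 0.2882/(1 − 0.2882) = 0.2882/0.7118 = 0.4048

Final: 0.4048


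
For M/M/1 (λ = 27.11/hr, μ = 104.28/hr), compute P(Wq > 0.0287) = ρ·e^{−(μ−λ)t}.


ρ = 27.11/104.28 = 0.2600
P(Wq > t) = ρ·e^{−(μ−λ)t} = 0.2600·e^{−2.2148}
= 0.2600·0.109178 = 0.028383

Final: 0.028383


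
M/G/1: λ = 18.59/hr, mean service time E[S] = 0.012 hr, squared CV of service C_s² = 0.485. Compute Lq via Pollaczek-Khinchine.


ρ = λ·E[S] = 18.59·0.012 = 0.2231
Lq = ρ²(1+C_s²)/(2(1−ρ)) = 0.04976·(1+0.485)/(2·0.7769)
= 0.04976·1.4850/1.5538 = 0.04756

Final: 0.04756


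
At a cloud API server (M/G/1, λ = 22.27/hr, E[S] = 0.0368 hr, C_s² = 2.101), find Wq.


ρ = λ·E[S] = 22.27·0.0368 = 0.8195
E[S²] = E[S]²(1+C_s²) = 0.0368²·(1+2.101) = 0.004199
Wq = λ·E[S²]/(2(1−ρ)) = 22.27·0.004199/(2·0.1805) = 0.25912 hr

Final: 0.25912 hr


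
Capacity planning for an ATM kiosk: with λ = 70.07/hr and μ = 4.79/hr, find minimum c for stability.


Stability requires cμ > λ ⇔ c > λ/μ.
λ/μ = 70.07/4.79 = 14.6284
Minimum integer c = ⌊14.6284⌋ + 1 = 15
Check: 15·4.79 = 71.85 > 70.07, while 14·4.79 = 67.06 ≤ 70.07

Final: 15 servers


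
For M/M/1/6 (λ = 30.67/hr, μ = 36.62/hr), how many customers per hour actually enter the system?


ρ = 0.8375; P_K = (1−ρ)ρ^6/(1−ρ^7) = 0.078873
λ_eff = λ(1 − P_K) = 30.67·(1 − 0.078873) = 30.67·0.921127 = 28.2510 /hr

Final: 28.2510 /hr


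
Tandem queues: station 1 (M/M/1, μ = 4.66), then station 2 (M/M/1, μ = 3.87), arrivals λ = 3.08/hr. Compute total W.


Each node sees arrival rate λ = 3.08/hr (tandem ⇒ throughput preserved).
W₁ = 1/(μ₁−λ) = 1/(4.66−3.08) = 0.63291 hr
W₂ = 1/(μ₂−λ) = 1/(3.87−3.08) = 1.26582 hr
W_total = W₁ + W₂ = 0.63291 + 1.26582 = 1.89873 hr

Final: 1.89873 hr


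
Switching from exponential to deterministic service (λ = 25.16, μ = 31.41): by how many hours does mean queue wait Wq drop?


ρ = 25.16/31.41 = 0.8010
Wq(M/M/1) = ρ/(μ−λ) = 0.8010/6.25 = 0.12816 hr
Wq(M/D/1) = ρ/(2(μ−λ)) = 0.06408 hr
Savings = 0.12816 − 0.06408 = 0.06408 hr

Final: 0.06408 hr


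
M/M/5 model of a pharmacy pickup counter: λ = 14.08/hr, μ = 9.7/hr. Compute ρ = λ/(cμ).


ρ = λ/(cμ) = 14.08/(5·9.7) = 14.08/48.50 = 0.2903

Final: 0.2903


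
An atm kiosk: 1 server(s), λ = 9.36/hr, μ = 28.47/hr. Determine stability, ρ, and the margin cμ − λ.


Total capacity cμ = 1·28.47 = 28.47/hr
ρ = λ/(cμ) = 9.36/28.47 = 0.3288
Stable ⇔ ρ < 1: YES
Spare capacity = cμ − λ = 28.47 − 9.36 = 19.11/hr

Final: ρ = 0.3288; stable; margin = 19.11/hr


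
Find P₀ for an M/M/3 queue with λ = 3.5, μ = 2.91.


a = λ/μ = 3.5/2.91 = 1.2027; ρ = a/c = 0.4009
Σ_{k=0}^{2} a^k/k! (terms k=0..2) = 1.00000 + 1.20275 + 0.72330 = 2.92605
Tail: a^3/(3!(1−ρ)) = 1.73990/(6·0.5991) = 0.48405
P₀ = 1/(2.92605 + 0.48405) = 1/3.41010 = 0.293247

Final: 0.293247


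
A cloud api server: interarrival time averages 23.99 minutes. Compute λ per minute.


λ = 1/(interarrival time) in consistent units.
1 minute = 1 min, so λ = 1/23.99 = 0.04168 per minute

Final: 0.04168 /min


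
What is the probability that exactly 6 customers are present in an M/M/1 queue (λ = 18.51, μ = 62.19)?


ρ = 18.51/62.19 = 0.2976
P_n = (1−ρ)·ρ^n = (1 − 0.2976)·0.2976^6 = 0.7024·0.0006952 = 0.0004883

Final: 0.0004883


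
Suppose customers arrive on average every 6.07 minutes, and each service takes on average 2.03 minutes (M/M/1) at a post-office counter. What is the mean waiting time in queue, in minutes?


λ = 60/6.07 = 9.8847 /hr
μ = 60/2.03 = 29.5567 /hr
ρ = λ/μ = 9.8847/29.5567 = 0.3344
Wq = ρ/(μ−λ) = 0.3344/(29.5567−9.8847) = 0.01700 hr
In minutes: 0.01700·60 = 1.020 min

Final: 1.020 min


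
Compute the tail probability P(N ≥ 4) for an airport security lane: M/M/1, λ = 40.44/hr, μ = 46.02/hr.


ρ = 40.44/46.02 = 0.8787
P(N ≥ n) = ρ^n = 0.8787^4 = 0.596291

Final: 0.596291


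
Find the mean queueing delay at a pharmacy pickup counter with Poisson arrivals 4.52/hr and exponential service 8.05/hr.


ρ = 4.52/8.05 = 0.5615
Wq = ρ/(μ−λ) = 0.5615/(8.05 − 4.52) = 0.5615/3.53 = 0.1591 hr

Final: 0.1591 hr


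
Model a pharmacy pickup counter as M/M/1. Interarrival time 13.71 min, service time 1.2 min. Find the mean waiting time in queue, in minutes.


λ = 60/13.71 = 4.3764 /hr
μ = 60/1.2 = 50.0000 /hr
ρ = λ/μ = 4.3764/50.0000 = 0.08753
Wq = ρ/(μ−λ) = 0.08753/(50.0000−4.3764) = 0.001918 hr
In minutes: 0.001918·60 = 0.1151 min

Final: 0.1151 min


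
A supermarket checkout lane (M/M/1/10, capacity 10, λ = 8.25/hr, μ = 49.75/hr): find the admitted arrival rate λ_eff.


ρ = 0.1658; P_K = (1−ρ)ρ^10/(1−ρ^11) = 0.00000001312
λ_eff = λ(1 − P_K) = 8.25·(1 − 0.00000001312) = 8.25·1.000000 = 8.2500 /hr

Final: 8.2500 /hr


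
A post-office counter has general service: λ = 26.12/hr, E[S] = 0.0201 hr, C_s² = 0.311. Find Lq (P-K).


ρ = λ·E[S] = 26.12·0.0201 = 0.5250
Lq = ρ²(1+C_s²)/(2(1−ρ)) = 0.2756·(1+0.311)/(2·0.4750)
= 0.2756·1.3110/0.9500 = 0.38039

Final: 0.38039


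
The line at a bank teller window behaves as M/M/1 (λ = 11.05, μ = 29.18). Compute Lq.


ρ = 11.05/29.18 = 0.3787
Lq = ρ²/(1−ρ) = 0.1434/0.6213 = 0.2308

Final: 0.2308


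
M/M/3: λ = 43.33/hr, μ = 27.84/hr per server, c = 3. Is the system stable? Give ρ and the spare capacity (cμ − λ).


Total capacity cμ = 3·27.84 = 83.52/hr
ρ = λ/(cμ) = 43.33/83.52 = 0.5188
Stable ⇔ ρ < 1: YES
Spare capacity = cμ − λ = 83.52 − 43.33 = 40.19/hr

Final: ρ = 0.5188; stable; margin = 40.19/hr


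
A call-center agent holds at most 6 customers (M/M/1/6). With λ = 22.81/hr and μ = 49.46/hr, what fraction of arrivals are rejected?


ρ = λ/μ = 22.81/49.46 = 0.4612
P_K = (1−ρ)ρ^K/(1−ρ^(K+1)) = (0.5388·0.009621)/(1 − 0.004437)
= 0.005184/0.995563 = 0.005207

Final: 0.005207


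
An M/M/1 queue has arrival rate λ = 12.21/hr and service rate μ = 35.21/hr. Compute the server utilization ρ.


ρ = λ/μ = 12.21/35.21 = 0.3468

Final: 0.3468


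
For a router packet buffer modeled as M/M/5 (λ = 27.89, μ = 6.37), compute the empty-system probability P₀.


a = λ/μ = 27.89/6.37 = 4.3783; ρ = a/c = 0.8757
Σ_{k=0}^{4} a^k/k! (terms k=0..4) = 1.00000 + 4.37834 + 9.58491 + 13.98866 + 15.31176 = 44.26366
Tail: a^5/(5!(1−ρ)) = 1608.96060/(120·0.1243) = 107.83964
P₀ = 1/(44.26366 + 107.83964) = 1/152.10330 = 0.006574

Final: 0.006574


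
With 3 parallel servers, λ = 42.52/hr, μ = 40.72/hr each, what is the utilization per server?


ρ = λ/(cμ) = 42.52/(3·40.72) = 42.52/122.16 = 0.3481

Final: 0.3481


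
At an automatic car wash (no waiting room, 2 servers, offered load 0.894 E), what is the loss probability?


B(c,a) = (a^c/c!) / Σ_{k=0}^{c} a^k/k!
a^2/2! = 0.399618
Σ terms (k=0..2): 1.00000 + 0.89400 + 0.39962 = 2.293618
B = 0.399618/2.293618 = 0.174230

Final: 0.174230


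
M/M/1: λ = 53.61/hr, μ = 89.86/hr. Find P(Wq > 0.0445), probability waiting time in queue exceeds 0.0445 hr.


ρ = 53.61/89.86 = 0.5966
P(Wq > t) = ρ·e^{−(μ−λ)t} = 0.5966·e^{−1.6131}
= 0.5966·0.199264 = 0.118880

Final: 0.118880


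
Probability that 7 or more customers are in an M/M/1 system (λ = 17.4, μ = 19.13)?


ρ = 17.4/19.13 = 0.9096
P(N ≥ n) = ρ^n = 0.9096^7 = 0.515039

Final: 0.515039


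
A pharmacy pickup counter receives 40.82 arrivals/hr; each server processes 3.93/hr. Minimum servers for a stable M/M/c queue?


Stability requires cμ > λ ⇔ c > λ/μ.
λ/μ = 40.82/3.93 = 10.3868
Minimum integer c = ⌊10.3868⌋ + 1 = 11
Check: 11·3.93 = 43.23 > 40.82, while 10·3.93 = 39.30 ≤ 40.82

Final: 11 servers


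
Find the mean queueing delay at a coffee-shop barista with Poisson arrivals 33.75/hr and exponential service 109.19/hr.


ρ = 33.75/109.19 = 0.3091
Wq = ρ/(μ−λ) = 0.3091/(109.19 − 33.75) = 0.3091/75.44 = 0.004097 hr

Final: 0.004097 hr


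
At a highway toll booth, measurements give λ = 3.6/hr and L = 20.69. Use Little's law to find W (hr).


W = L/λ = 20.69/3.6 = 5.7472 hr

Final: 5.7472 hr


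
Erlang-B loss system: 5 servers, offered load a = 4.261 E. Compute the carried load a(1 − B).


B(5,4.261) = 0.222222 (Erlang-B)
Carried load = a(1 − B) = 4.261·(1 − 0.222222) = 4.261·0.777778 = 3.3141 E

Final: 3.3141 Erlangs


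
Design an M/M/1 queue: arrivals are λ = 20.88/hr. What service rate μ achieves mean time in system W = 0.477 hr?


W = 1/(μ−λ) ⇒ μ − λ = 1/W = 1/0.477 = 2.0964
μ = λ + 1/W = 20.88 + 2.0964 = 22.9764 per hr

Final: 22.9764 /hr


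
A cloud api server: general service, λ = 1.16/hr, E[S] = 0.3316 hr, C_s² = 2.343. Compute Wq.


ρ = λ·E[S] = 1.16·0.3316 = 0.3847
E[S²] = E[S]²(1+C_s²) = 0.3316²·(1+2.343) = 0.367591
Wq = λ·E[S²]/(2(1−ρ)) = 1.16·0.367591/(2·0.6153) = 0.34648 hr

Final: 0.34648 hr


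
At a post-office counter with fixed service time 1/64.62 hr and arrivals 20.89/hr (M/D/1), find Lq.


ρ = 20.89/64.62 = 0.3233
M/D/1: Lq = ρ²/(2(1−ρ)) = 0.1045/(2·0.6767) = 0.07721

Final: 0.07721


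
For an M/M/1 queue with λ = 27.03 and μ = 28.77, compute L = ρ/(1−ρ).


ρ = λ/μ = 27.03/28.77 = 0.9395
L = ρ/(1−ρ) = 0.9395/(1 − 0.9395) = 0.9395/0.06048 = 15.5345

Final: 15.5345


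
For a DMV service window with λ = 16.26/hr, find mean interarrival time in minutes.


Mean interarrival time = 1/λ = 1/16.26 hour = 0.06150 hour
In minutes: 0.06150 × 60 = 3.6900 min

Final: 3.6900 min


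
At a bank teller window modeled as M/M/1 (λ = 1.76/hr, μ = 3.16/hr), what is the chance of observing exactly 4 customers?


ρ = 1.76/3.16 = 0.5570
P_n = (1−ρ)·ρ^n = (1 − 0.5570)·0.5570^4 = 0.4430·0.096228 = 0.042633

Final: 0.042633


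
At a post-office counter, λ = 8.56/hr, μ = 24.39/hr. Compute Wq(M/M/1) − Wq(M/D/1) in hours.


ρ = 8.56/24.39 = 0.3510
Wq(M/M/1) = ρ/(μ−λ) = 0.3510/15.83 = 0.02217 hr
Wq(M/D/1) = ρ/(2(μ−λ)) = 0.01109 hr
Savings = 0.02217 − 0.01109 = 0.01109 hr

Final: 0.01109 hr


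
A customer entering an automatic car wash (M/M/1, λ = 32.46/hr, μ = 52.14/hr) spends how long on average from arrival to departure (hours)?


W = 1/(μ−λ) = 1/(52.14 − 32.46) = 1/19.68 = 0.05081 hr

Final: 0.05081 hr


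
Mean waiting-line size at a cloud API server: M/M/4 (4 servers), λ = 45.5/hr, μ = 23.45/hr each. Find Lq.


a = λ/μ = 1.9403; ρ = a/4 = 0.4851
P₀ = 0.139140
Lq = P₀·a^c·ρ / (c!·(1−ρ)²) = 0.139140·14.17341·0.4851/(24·0.26515)
= 0.15033

Final: 0.15033


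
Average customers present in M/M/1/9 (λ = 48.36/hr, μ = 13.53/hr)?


ρ = 48.36/13.53 = 3.5743
L = ρ[1 − (K+1)ρ^K + Kρ^(K+1)] / [(1−ρ)(1−ρ^(K+1))]
Numerator: 3.5743·(1 − 10·95213.046273 + 9·340318.027921) = 7544348.681052
Denominator: (-2.5743)·(-340317.027921) = 876071.107353
L = 7544348.681052/876071.107353 = 8.6116

Final: 8.6116


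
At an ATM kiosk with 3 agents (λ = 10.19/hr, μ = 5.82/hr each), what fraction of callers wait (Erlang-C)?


a = λ/μ = 1.7509; ρ = a/3 = 0.5836
P₀ = 0.155473 (from M/M/c formula)
C(c,a) = [a^c/(c!(1−ρ))]·P₀ = [5.36727/(6·0.4164)]·0.155473
= 2.14839·0.155473 = 0.334015

Final: 0.334015


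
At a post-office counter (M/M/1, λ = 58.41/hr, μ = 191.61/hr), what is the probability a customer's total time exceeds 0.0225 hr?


W ~ Exponential(μ−λ) for M/M/1.
μ − λ = 191.61 − 58.41 = 133.2000
P(W > t) = e^{−(μ−λ)t} = e^{−2.9970} = 0.049937

Final: 0.049937


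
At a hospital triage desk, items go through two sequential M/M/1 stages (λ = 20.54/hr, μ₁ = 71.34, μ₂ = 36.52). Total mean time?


Each node sees arrival rate λ = 20.54/hr (tandem ⇒ throughput preserved).
W₁ = 1/(μ₁−λ) = 1/(71.34−20.54) = 0.01969 hr
W₂ = 1/(μ₂−λ) = 1/(36.52−20.54) = 0.06258 hr
W_total = W₁ + W₂ = 0.01969 + 0.06258 = 0.08226 hr

Final: 0.08226 hr


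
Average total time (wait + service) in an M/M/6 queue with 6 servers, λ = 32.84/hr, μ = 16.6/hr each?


a = 1.9783; ρ = 0.3297; P₀ = 0.138111
Lq = P₀·a^c·ρ/(c!(1−ρ)²) = 0.008439
Wq = Lq/λ = 0.008439/32.84 = 0.0002570 hr
W = Wq + 1/μ = 0.0002570 + 0.06024 = 0.06050 hr

Final: 0.06050 hr


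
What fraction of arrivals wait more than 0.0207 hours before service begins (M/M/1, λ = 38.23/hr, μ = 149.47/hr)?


ρ = 38.23/149.47 = 0.2558
P(Wq > t) = ρ·e^{−(μ−λ)t} = 0.2558·e^{−2.3027}
= 0.2558·0.099992 = 0.025575

Final: 0.025575


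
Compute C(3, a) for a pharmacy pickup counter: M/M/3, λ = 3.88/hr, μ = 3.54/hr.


a = λ/μ = 1.0960; ρ = a/3 = 0.3653
P₀ = 0.328679 (from M/M/c formula)
C(c,a) = [a^c/(c!(1−ρ))]·P₀ = [1.31670/(6·0.6347)]·0.328679
= 0.34578·0.328679 = 0.113650

Final: 0.113650


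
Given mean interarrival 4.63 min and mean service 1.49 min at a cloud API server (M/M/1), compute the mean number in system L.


λ = 60/4.63 = 12.9590 /hr
μ = 60/1.49 = 40.2685 /hr
ρ = λ/μ = 12.9590/40.2685 = 0.3218
L = ρ/(1−ρ) = 0.3218/0.6782 = 0.4745

Final: 0.4745


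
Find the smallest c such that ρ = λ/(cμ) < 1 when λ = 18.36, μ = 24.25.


Stability requires cμ > λ ⇔ c > λ/μ.
λ/μ = 18.36/24.25 = 0.7571
Minimum integer c = ⌊0.7571⌋ + 1 = 1
Check: 1·24.25 = 24.25 > 18.36, while 0·24.25 = 0.00 ≤ 18.36

Final: 1 servers


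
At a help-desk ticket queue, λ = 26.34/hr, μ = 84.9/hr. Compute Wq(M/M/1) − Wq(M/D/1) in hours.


ρ = 26.34/84.9 = 0.3102
Wq(M/M/1) = ρ/(μ−λ) = 0.3102/58.56 = 0.005298 hr
Wq(M/D/1) = ρ/(2(μ−λ)) = 0.002649 hr
Savings = 0.005298 − 0.002649 = 0.002649 hr

Final: 0.002649 hr


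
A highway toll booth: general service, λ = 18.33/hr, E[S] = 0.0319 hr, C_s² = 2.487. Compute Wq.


ρ = λ·E[S] = 18.33·0.0319 = 0.5847
E[S²] = E[S]²(1+C_s²) = 0.0319²·(1+2.487) = 0.003548
Wq = λ·E[S²]/(2(1−ρ)) = 18.33·0.003548/(2·0.4153) = 0.07831 hr

Final: 0.07831 hr


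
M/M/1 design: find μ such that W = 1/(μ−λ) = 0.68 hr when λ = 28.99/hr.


W = 1/(μ−λ) ⇒ μ − λ = 1/W = 1/0.68 = 1.4706
μ = λ + 1/W = 28.99 + 1.4706 = 30.4606 per hr

Final: 30.4606 /hr


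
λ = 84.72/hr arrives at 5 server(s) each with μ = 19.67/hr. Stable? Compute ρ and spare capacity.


Total capacity cμ = 5·19.67 = 98.35/hr
ρ = λ/(cμ) = 84.72/98.35 = 0.8614
Stable ⇔ ρ < 1: YES
Spare capacity = cμ − λ = 98.35 − 84.72 = 13.63/hr

Final: ρ = 0.8614; stable; margin = 13.63/hr


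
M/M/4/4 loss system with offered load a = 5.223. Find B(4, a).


B(c,a) = (a^c/c!) / Σ_{k=0}^{c} a^k/k!
a^4/4! = 31.007651
Σ terms (k=0..4): 1.00000 + 5.22300 + 13.63986 + 23.74700 + 31.00765 = 74.617519
B = 31.007651/74.617519 = 0.415555

Final: 0.415555


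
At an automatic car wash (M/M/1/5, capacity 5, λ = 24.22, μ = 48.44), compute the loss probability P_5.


ρ = λ/μ = 24.22/48.44 = 0.5000
P_K = (1−ρ)ρ^K/(1−ρ^(K+1)) = (0.5000·0.031250)/(1 − 0.015625)
= 0.015625/0.984375 = 0.015873

Final: 0.015873


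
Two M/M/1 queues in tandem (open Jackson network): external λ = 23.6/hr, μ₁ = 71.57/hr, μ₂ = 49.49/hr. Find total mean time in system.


Each node sees arrival rate λ = 23.6/hr (tandem ⇒ throughput preserved).
W₁ = 1/(μ₁−λ) = 1/(71.57−23.6) = 0.02085 hr
W₂ = 1/(μ₂−λ) = 1/(49.49−23.6) = 0.03862 hr
W_total = W₁ + W₂ = 0.02085 + 0.03862 = 0.05947 hr

Final: 0.05947 hr


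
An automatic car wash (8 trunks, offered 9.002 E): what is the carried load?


B(8,9.002) = 0.289261 (Erlang-B)
Carried load = a(1 − B) = 9.002·(1 − 0.289261) = 9.002·0.710739 = 6.3981 E

Final: 6.3981 Erlangs


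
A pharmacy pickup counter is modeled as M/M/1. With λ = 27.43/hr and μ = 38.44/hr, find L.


ρ = λ/μ = 27.43/38.44 = 0.7136
L = ρ/(1−ρ) = 0.7136/(1 − 0.7136) = 0.7136/0.2864 = 2.4914

Final: 2.4914


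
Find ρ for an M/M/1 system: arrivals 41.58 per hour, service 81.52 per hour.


ρ = λ/μ = 41.58/81.52 = 0.5101

Final: 0.5101


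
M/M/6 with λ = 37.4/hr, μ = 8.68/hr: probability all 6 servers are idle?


a = λ/μ = 37.4/8.68 = 4.3088; ρ = a/c = 0.7181
Σ_{k=0}^{5} a^k/k! (terms k=0..5) = 1.00000 + 4.30876 + 9.28269 + 13.33228 + 14.36138 + 12.37594 = 54.66104
Tail: a^6/(6!(1−ρ)) = 6398.98751/(720·0.2819) = 31.52998
P₀ = 1/(54.66104 + 31.52998) = 1/86.19102 = 0.011602

Final: 0.011602


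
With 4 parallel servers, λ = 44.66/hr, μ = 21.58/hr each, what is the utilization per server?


ρ = λ/(cμ) = 44.66/(4·21.58) = 44.66/86.32 = 0.5174

Final: 0.5174


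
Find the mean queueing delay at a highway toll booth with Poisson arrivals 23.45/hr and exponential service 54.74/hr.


ρ = 23.45/54.74 = 0.4284
Wq = ρ/(μ−λ) = 0.4284/(54.74 − 23.45) = 0.4284/31.29 = 0.01369 hr

Final: 0.01369 hr


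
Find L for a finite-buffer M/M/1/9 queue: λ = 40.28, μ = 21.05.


ρ = 40.28/21.05 = 1.9135
L = ρ[1 − (K+1)ρ^K + Kρ^(K+1)] / [(1−ρ)(1−ρ^(K+1))]
Numerator: 1.9135·(1 − 10·343.982426 + 9·658.223854) = 4755.509278
Denominator: (-0.9135)·(-657.223854) = 600.399749
L = 4755.509278/600.399749 = 7.9206

Final: 7.9206


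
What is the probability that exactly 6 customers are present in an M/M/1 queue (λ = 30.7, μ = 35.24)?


ρ = 30.7/35.24 = 0.8712
P_n = (1−ρ)·ρ^n = (1 − 0.8712)·0.8712^6 = 0.1288·0.437134 = 0.056316

Final: 0.056316


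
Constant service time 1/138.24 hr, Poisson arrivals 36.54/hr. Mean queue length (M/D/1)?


ρ = 36.54/138.24 = 0.2643
M/D/1: Lq = ρ²/(2(1−ρ)) = 0.06987/(2·0.7357) = 0.04748

Final: 0.04748


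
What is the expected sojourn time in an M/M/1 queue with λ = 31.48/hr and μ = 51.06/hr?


W = 1/(μ−λ) = 1/(51.06 − 31.48) = 1/19.58 = 0.05107 hr

Final: 0.05107 hr


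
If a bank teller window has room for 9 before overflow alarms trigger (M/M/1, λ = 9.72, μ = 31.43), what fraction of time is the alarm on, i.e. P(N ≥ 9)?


ρ = 9.72/31.43 = 0.3093
P(N ≥ n) = ρ^n = 0.3093^9 = 0.00002588

Final: 0.00002588


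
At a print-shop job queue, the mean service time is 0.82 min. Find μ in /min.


μ = 1/(service time) in consistent units.
1 minute = 1 min, so μ = 1/0.82 = 1.2195 per minute

Final: 1.2195 /min


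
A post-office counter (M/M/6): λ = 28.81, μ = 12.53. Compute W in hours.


a = 2.2993; ρ = 0.3832; P₀ = 0.099986
Lq = P₀·a^c·ρ/(c!(1−ρ)²) = 0.02067
Wq = Lq/λ = 0.02067/28.81 = 0.0007174 hr
W = Wq + 1/μ = 0.0007174 + 0.07981 = 0.08053 hr

Final: 0.08053 hr


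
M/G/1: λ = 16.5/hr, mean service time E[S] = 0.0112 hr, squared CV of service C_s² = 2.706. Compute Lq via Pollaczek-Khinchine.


ρ = λ·E[S] = 16.5·0.0112 = 0.1848
Lq = ρ²(1+C_s²)/(2(1−ρ)) = 0.03415·(1+2.706)/(2·0.8152)
= 0.03415·3.7060/1.6304 = 0.07763

Final: 0.07763


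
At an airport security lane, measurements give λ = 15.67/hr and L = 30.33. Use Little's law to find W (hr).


W = L/λ = 30.33/15.67 = 1.9355 hr

Final: 1.9355 hr


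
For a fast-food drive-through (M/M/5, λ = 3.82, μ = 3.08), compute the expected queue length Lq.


a = λ/μ = 1.2403; ρ = a/5 = 0.2481
P₀ = 0.289145
Lq = P₀·a^c·ρ / (c!·(1−ρ)²) = 0.289145·2.93470·0.2481/(120·0.56543)
= 0.003102

Final: 0.003102


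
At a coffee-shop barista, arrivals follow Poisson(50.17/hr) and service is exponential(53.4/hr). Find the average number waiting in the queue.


ρ = 50.17/53.4 = 0.9395
Lq = ρ²/(1−ρ) = 0.8827/0.06049 = 14.5930

Final: 14.5930


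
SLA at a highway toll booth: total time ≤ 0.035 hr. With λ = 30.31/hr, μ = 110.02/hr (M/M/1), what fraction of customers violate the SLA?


W ~ Exponential(μ−λ) for M/M/1.
μ − λ = 110.02 − 30.31 = 79.7100
P(W > t) = e^{−(μ−λ)t} = e^{−2.7898} = 0.061430

Final: 0.061430


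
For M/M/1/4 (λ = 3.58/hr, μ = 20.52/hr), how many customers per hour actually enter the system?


ρ = 0.1745; P_K = (1−ρ)ρ^4/(1−ρ^5) = 0.0007649
λ_eff = λ(1 − P_K) = 3.58·(1 − 0.0007649) = 3.58·0.999235 = 3.5773 /hr

Final: 3.5773 /hr


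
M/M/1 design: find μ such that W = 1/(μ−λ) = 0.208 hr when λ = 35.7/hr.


W = 1/(μ−λ) ⇒ μ − λ = 1/W = 1/0.208 = 4.8077
μ = λ + 1/W = 35.7 + 4.8077 = 40.5077 per hr

Final: 40.5077 /hr


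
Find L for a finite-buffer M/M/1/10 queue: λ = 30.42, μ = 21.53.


ρ = 30.42/21.53 = 1.4129
L = ρ[1 − (K+1)ρ^K + Kρ^(K+1)] / [(1−ρ)(1−ρ^(K+1))]
Numerator: 1.4129·(1 − 11·31.706755 + 10·44.798862) = 141.594023
Denominator: (-0.4129)·(-43.798862) = 18.085085
L = 141.594023/18.085085 = 7.8293

Final: 7.8293


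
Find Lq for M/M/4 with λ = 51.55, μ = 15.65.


a = λ/μ = 3.2939; ρ = a/4 = 0.8235
P₀ = 0.023008
Lq = P₀·a^c·ρ / (c!·(1−ρ)²) = 0.023008·117.72191·0.8235/(24·0.03116)
= 2.98263

Final: 2.98263


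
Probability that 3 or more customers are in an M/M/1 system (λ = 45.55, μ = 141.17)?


ρ = 45.55/141.17 = 0.3227
P(N ≥ n) = ρ^n = 0.3227^3 = 0.033592

Final: 0.033592


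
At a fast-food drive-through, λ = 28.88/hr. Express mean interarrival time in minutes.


Mean interarrival time = 1/λ = 1/28.88 hour = 0.03463 hour
In minutes: 0.03463 × 60 = 2.0776 min

Final: 2.0776 min


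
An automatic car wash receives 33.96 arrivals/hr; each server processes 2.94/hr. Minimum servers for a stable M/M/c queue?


Stability requires cμ > λ ⇔ c > λ/μ.
λ/μ = 33.96/2.94 = 11.5510
Minimum integer c = ⌊11.5510⌋ + 1 = 12
Check: 12·2.94 = 35.28 > 33.96, while 11·2.94 = 32.34 ≤ 33.96

Final: 12 servers


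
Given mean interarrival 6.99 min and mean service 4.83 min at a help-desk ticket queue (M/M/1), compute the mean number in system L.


λ = 60/6.99 = 8.5837 /hr
μ = 60/4.83 = 12.4224 /hr
ρ = λ/μ = 8.5837/12.4224 = 0.6910
L = ρ/(1−ρ) = 0.6910/0.3090 = 2.2361

Final: 2.2361


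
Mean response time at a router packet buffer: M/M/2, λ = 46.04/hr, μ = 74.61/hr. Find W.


a = 0.6171; ρ = 0.3085; P₀ = 0.528424
Lq = P₀·a^c·ρ/(c!(1−ρ)²) = 0.06492
Wq = Lq/λ = 0.06492/46.04 = 0.001410 hr
W = Wq + 1/μ = 0.001410 + 0.01340 = 0.01481 hr

Final: 0.01481 hr


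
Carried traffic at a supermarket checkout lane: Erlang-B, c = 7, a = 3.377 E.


B(7,3.377) = 0.034711 (Erlang-B)
Carried load = a(1 − B) = 3.377·(1 − 0.034711) = 3.377·0.965289 = 3.2598 E

Final: 3.2598 Erlangs


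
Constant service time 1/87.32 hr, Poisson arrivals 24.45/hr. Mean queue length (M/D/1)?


ρ = 24.45/87.32 = 0.2800
M/D/1: Lq = ρ²/(2(1−ρ)) = 0.07840/(2·0.7200) = 0.05445

Final: 0.05445


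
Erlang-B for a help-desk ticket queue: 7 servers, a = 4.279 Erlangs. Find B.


B(c,a) = (a^c/c!) / Σ_{k=0}^{c} a^k/k!
a^7/7! = 5.211533
Σ terms (k=0..7): 1.00000 + 4.27900 + 9.15492 + 13.05797 + 13.96876 + 11.95447 + 8.52553 + 5.21153 = 67.152176
B = 5.211533/67.152176 = 0.077608

Final: 0.077608


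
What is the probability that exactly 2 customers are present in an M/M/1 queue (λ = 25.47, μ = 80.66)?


ρ = 25.47/80.66 = 0.3158
P_n = (1−ρ)·ρ^n = (1 − 0.3158)·0.3158^2 = 0.6842·0.099711 = 0.068225

Final: 0.068225


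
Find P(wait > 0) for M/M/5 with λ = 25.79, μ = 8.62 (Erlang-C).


a = λ/μ = 2.9919; ρ = a/5 = 0.5984
P₀ = 0.047072 (from M/M/c formula)
C(c,a) = [a^c/(c!(1−ρ))]·P₀ = [239.72889/(120·0.4016)]·0.047072
= 4.97416·0.047072 = 0.234145

Final: 0.234145


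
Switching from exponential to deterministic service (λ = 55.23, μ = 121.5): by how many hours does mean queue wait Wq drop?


ρ = 55.23/121.5 = 0.4546
Wq(M/M/1) = ρ/(μ−λ) = 0.4546/66.27 = 0.006859 hr
Wq(M/D/1) = ρ/(2(μ−λ)) = 0.003430 hr
Savings = 0.006859 − 0.003430 = 0.003430 hr

Final: 0.003430 hr


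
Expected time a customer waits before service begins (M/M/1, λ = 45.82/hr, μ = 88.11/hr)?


ρ = 45.82/88.11 = 0.5200
Wq = ρ/(μ−λ) = 0.5200/(88.11 − 45.82) = 0.5200/42.29 = 0.01230 hr

Final: 0.01230 hr


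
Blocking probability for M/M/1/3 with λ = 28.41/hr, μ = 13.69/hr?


ρ = λ/μ = 28.41/13.69 = 2.0752
P_K = (1−ρ)ρ^K/(1−ρ^(K+1)) = (-1.0752·8.937239)/(1 − 18.546892)
= -9.609653/-17.546892 = 0.547656

Final: 0.547656


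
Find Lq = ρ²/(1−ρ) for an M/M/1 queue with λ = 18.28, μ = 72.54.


ρ = 18.28/72.54 = 0.2520
Lq = ρ²/(1−ρ) = 0.06350/0.7480 = 0.08490

Final: 0.08490


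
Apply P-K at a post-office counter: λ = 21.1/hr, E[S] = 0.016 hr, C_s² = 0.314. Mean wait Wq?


ρ = λ·E[S] = 21.1·0.016 = 0.3376
E[S²] = E[S]²(1+C_s²) = 0.016²·(1+0.314) = 0.0003364
Wq = λ·E[S²]/(2(1−ρ)) = 21.1·0.0003364/(2·0.6624) = 0.005358 hr

Final: 0.005358 hr


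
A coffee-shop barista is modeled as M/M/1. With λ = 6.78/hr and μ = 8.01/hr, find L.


ρ = λ/μ = 6.78/8.01 = 0.8464
L = ρ/(1−ρ) = 0.8464/(1 − 0.8464) = 0.8464/0.1536 = 5.5122

Final: 5.5122


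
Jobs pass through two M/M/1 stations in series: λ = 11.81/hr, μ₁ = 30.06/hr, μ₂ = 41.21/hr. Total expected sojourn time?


Each node sees arrival rate λ = 11.81/hr (tandem ⇒ throughput preserved).
W₁ = 1/(μ₁−λ) = 1/(30.06−11.81) = 0.05479 hr
W₂ = 1/(μ₂−λ) = 1/(41.21−11.81) = 0.03401 hr
W_total = W₁ + W₂ = 0.05479 + 0.03401 = 0.08881 hr

Final: 0.08881 hr


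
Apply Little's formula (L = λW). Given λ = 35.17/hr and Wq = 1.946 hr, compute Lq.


Lq = λWq = 35.17·1.946 = 68.4408

Final: 68.4408


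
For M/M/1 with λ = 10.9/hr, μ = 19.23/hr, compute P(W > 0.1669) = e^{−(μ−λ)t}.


W ~ Exponential(μ−λ) for M/M/1.
μ − λ = 19.23 − 10.9 = 8.3300
P(W > t) = e^{−(μ−λ)t} = e^{−1.3903} = 0.249006

Final: 0.249006


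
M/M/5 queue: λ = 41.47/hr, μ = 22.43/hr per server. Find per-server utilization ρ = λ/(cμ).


ρ = λ/(cμ) = 41.47/(5·22.43) = 41.47/112.15 = 0.3698

Final: 0.3698


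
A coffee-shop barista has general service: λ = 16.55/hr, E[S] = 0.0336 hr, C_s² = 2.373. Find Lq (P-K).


ρ = λ·E[S] = 16.55·0.0336 = 0.5561
Lq = ρ²(1+C_s²)/(2(1−ρ)) = 0.3092·(1+2.373)/(2·0.4439)
= 0.3092·3.3730/0.8878 = 1.17478

Final: 1.17478


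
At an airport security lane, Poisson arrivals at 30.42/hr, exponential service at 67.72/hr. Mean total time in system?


W = 1/(μ−λ) = 1/(67.72 − 30.42) = 1/37.30 = 0.02681 hr

Final: 0.02681 hr


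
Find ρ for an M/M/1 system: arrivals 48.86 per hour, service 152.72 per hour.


ρ = λ/μ = 48.86/152.72 = 0.3199

Final: 0.3199


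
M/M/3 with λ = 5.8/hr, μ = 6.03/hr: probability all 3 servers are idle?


a = λ/μ = 5.8/6.03 = 0.9619; ρ = a/c = 0.3206
Σ_{k=0}^{2} a^k/k! (terms k=0..2) = 1.00000 + 0.96186 + 0.46258 = 2.42444
Tail: a^3/(3!(1−ρ)) = 0.88988/(6·0.6794) = 0.21831
P₀ = 1/(2.42444 + 0.21831) = 1/2.64275 = 0.378394

Final: 0.378394


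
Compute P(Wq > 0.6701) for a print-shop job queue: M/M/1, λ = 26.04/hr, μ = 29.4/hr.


ρ = 26.04/29.4 = 0.8857
P(Wq > t) = ρ·e^{−(μ−λ)t} = 0.8857·e^{−2.2515}
= 0.8857·0.105237 = 0.093210

Final: 0.093210


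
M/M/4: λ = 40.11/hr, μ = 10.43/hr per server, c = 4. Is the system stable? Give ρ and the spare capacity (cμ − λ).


Total capacity cμ = 4·10.43 = 41.72/hr
ρ = λ/(cμ) = 40.11/41.72 = 0.9614
Stable ⇔ ρ < 1: YES
Spare capacity = cμ − λ = 41.72 − 40.11 = 1.61/hr

Final: ρ = 0.9614; stable; margin = 1.61/hr


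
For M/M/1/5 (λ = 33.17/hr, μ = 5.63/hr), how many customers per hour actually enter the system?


ρ = 5.8917; P_K = (1−ρ)ρ^5/(1−ρ^6) = 0.830288
λ_eff = λ(1 − P_K) = 33.17·(1 − 0.830288) = 33.17·0.169712 = 5.6293 /hr

Final: 5.6293 /hr


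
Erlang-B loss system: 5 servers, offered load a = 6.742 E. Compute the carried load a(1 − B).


B(5,6.742) = 0.409148 (Erlang-B)
Carried load = a(1 − B) = 6.742·(1 − 0.409148) = 6.742·0.590852 = 3.9835 E

Final: 3.9835 Erlangs


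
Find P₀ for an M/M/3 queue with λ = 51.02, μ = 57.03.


a = λ/μ = 51.02/57.03 = 0.8946; ρ = a/c = 0.2982
Σ_{k=0}^{2} a^k/k! (terms k=0..2) = 1.00000 + 0.89462 + 0.40017 = 2.29479
Tail: a^3/(3!(1−ρ)) = 0.71600/(6·0.7018) = 0.17004
P₀ = 1/(2.29479 + 0.17004) = 1/2.46483 = 0.405708

Final: 0.405708


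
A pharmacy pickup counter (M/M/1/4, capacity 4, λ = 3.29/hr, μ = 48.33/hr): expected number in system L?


ρ = 3.29/48.33 = 0.06807
L = ρ[1 − (K+1)ρ^K + Kρ^(K+1)] / [(1−ρ)(1−ρ^(K+1))]
Numerator: 0.06807·(1 − 5·0.00002147 + 4·0.000001462) = 0.068067
Denominator: (0.9319)·(0.999999) = 0.931925
L = 0.068067/0.931925 = 0.07304

Final: 0.07304


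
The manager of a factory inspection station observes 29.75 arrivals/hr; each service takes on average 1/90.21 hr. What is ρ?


ρ = λ/μ = 29.75/90.21 = 0.3298

Final: 0.3298


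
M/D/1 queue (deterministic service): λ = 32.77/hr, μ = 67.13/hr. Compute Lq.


ρ = 32.77/67.13 = 0.4882
M/D/1: Lq = ρ²/(2(1−ρ)) = 0.2383/(2·0.5118) = 0.23278

Final: 0.23278


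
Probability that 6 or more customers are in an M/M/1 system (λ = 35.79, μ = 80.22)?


ρ = 35.79/80.22 = 0.4461
P(N ≥ n) = ρ^n = 0.4461^6 = 0.007886

Final: 0.007886


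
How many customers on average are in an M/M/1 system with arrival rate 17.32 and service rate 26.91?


ρ = λ/μ = 17.32/26.91 = 0.6436
L = ρ/(1−ρ) = 0.6436/(1 − 0.6436) = 0.6436/0.3564 = 1.8060

Final: 1.8060


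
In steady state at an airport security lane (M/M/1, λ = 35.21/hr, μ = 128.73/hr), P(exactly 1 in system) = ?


ρ = 35.21/128.73 = 0.2735
P_n = (1−ρ)·ρ^n = (1 − 0.2735)·0.2735^1 = 0.7265·0.273518 = 0.198706

Final: 0.198706


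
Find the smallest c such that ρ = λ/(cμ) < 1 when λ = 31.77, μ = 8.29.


Stability requires cμ > λ ⇔ c > λ/μ.
λ/μ = 31.77/8.29 = 3.8323
Minimum integer c = ⌊3.8323⌋ + 1 = 4
Check: 4·8.29 = 33.16 > 31.77, while 3·8.29 = 24.87 ≤ 31.77

Final: 4 servers


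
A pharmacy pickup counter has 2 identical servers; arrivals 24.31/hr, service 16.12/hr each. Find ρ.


ρ = λ/(cμ) = 24.31/(2·16.12) = 24.31/32.24 = 0.7540

Final: 0.7540


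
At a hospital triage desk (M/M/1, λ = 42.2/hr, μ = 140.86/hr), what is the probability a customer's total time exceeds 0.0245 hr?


W ~ Exponential(μ−λ) for M/M/1.
μ − λ = 140.86 − 42.2 = 98.6600
P(W > t) = e^{−(μ−λ)t} = e^{−2.4172} = 0.089174

Final: 0.089174


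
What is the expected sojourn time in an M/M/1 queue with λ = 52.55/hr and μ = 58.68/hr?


W = 1/(μ−λ) = 1/(58.68 − 52.55) = 1/6.13 = 0.1631 hr

Final: 0.1631 hr


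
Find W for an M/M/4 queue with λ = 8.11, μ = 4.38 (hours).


a = 1.8516; ρ = 0.4629; P₀ = 0.153007
Lq = P₀·a^c·ρ/(c!(1−ρ)²) = 0.12024
Wq = Lq/λ = 0.12024/8.11 = 0.01483 hr
W = Wq + 1/μ = 0.01483 + 0.22831 = 0.24314 hr

Final: 0.24314 hr


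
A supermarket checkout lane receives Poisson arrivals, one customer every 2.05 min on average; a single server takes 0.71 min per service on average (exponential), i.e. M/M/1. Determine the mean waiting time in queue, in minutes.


λ = 60/2.05 = 29.2683 /hr
μ = 60/0.71 = 84.5070 /hr
ρ = λ/μ = 29.2683/84.5070 = 0.3463
Wq = ρ/(μ−λ) = 0.3463/(84.5070−29.2683) = 0.006270 hr
In minutes: 0.006270·60 = 0.3762 min

Final: 0.3762 min


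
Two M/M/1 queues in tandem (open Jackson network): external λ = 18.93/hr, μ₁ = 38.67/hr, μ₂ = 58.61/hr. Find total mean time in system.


Each node sees arrival rate λ = 18.93/hr (tandem ⇒ throughput preserved).
W₁ = 1/(μ₁−λ) = 1/(38.67−18.93) = 0.05066 hr
W₂ = 1/(μ₂−λ) = 1/(58.61−18.93) = 0.02520 hr
W_total = W₁ + W₂ = 0.05066 + 0.02520 = 0.07586 hr

Final: 0.07586 hr


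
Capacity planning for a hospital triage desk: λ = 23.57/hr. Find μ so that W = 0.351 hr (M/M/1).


W = 1/(μ−λ) ⇒ μ − λ = 1/W = 1/0.351 = 2.8490
μ = λ + 1/W = 23.57 + 2.8490 = 26.4190 per hr

Final: 26.4190 /hr


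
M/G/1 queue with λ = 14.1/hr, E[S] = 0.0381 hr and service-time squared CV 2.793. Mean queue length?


ρ = λ·E[S] = 14.1·0.0381 = 0.5372
Lq = ρ²(1+C_s²)/(2(1−ρ)) = 0.2886·(1+2.793)/(2·0.4628)
= 0.2886·3.7930/0.9256 = 1.18265

Final: 1.18265


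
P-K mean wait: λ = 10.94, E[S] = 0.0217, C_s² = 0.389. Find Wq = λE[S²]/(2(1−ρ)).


ρ = λ·E[S] = 10.94·0.0217 = 0.2374
E[S²] = E[S]²(1+C_s²) = 0.0217²·(1+0.389) = 0.0006541
Wq = λ·E[S²]/(2(1−ρ)) = 10.94·0.0006541/(2·0.7626) = 0.004691 hr

Final: 0.004691 hr


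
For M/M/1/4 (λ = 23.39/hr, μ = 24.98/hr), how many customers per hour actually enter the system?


ρ = 0.9363; P_K = (1−ρ)ρ^4/(1−ρ^5) = 0.174594
λ_eff = λ(1 − P_K) = 23.39·(1 − 0.174594) = 23.39·0.825406 = 19.3063 /hr

Final: 19.3063 /hr


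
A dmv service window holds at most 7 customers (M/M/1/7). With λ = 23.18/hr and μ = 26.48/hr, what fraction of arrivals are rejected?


ρ = λ/μ = 23.18/26.48 = 0.8754
P_K = (1−ρ)ρ^K/(1−ρ^(K+1)) = (0.1246·0.393884)/(1 − 0.344797)
= 0.049087/0.655203 = 0.074918

Final: 0.074918


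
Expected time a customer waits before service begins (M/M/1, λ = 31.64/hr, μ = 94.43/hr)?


ρ = 31.64/94.43 = 0.3351
Wq = ρ/(μ−λ) = 0.3351/(94.43 − 31.64) = 0.3351/62.79 = 0.005336 hr

Final: 0.005336 hr


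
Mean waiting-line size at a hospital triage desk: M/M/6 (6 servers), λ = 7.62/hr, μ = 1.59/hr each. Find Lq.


a = λ/μ = 4.7925; ρ = a/6 = 0.7987
P₀ = 0.006162
Lq = P₀·a^c·ρ / (c!·(1−ρ)²) = 0.006162·12115.66013·0.7987/(720·0.04050)
= 2.04481

Final: 2.04481


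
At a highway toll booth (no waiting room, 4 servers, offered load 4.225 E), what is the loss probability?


B(c,a) = (a^c/c!) / Σ_{k=0}^{c} a^k/k!
a^4/4! = 13.276867
Σ terms (k=0..4): 1.00000 + 4.22500 + 8.92531 + 12.56982 + 13.27687 = 39.996995
B = 13.276867/39.996995 = 0.331947

Final: 0.331947


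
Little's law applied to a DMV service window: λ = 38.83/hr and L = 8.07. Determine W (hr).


W = L/λ = 8.07/38.83 = 0.2078 hr

Final: 0.2078 hr


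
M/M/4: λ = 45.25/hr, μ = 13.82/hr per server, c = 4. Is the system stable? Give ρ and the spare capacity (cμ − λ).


Total capacity cμ = 4·13.82 = 55.28/hr
ρ = λ/(cμ) = 45.25/55.28 = 0.8186
Stable ⇔ ρ < 1: YES
Spare capacity = cμ − λ = 55.28 − 45.25 = 10.03/hr

Final: ρ = 0.8186; stable; margin = 10.03/hr


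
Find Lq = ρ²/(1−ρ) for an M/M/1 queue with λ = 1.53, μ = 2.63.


ρ = 1.53/2.63 = 0.5817
Lq = ρ²/(1−ρ) = 0.3384/0.4183 = 0.8092

Final: 0.8092


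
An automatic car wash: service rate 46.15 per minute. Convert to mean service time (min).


Mean service time = 1/μ = 1/46.15 minute = 0.02167 minute
In minutes: 0.02167 × 1 = 0.02167 min

Final: 0.02167 min


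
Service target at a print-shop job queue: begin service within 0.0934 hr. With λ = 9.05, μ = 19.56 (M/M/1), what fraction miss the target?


ρ = 9.05/19.56 = 0.4627
P(Wq > t) = ρ·e^{−(μ−λ)t} = 0.4627·e^{−0.9816}
= 0.4627·0.374698 = 0.173365

Final: 0.173365


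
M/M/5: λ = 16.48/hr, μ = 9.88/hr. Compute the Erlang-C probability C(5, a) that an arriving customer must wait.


a = λ/μ = 1.6680; ρ = a/5 = 0.3336
P₀ = 0.188088 (from M/M/c formula)
C(c,a) = [a^c/(c!(1−ρ))]·P₀ = [12.91223/(120·0.6664)]·0.188088
= 0.16147·0.188088 = 0.030370

Final: 0.030370


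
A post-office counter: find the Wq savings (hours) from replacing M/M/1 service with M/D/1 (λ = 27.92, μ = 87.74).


ρ = 27.92/87.74 = 0.3182
Wq(M/M/1) = ρ/(μ−λ) = 0.3182/59.82 = 0.005320 hr
Wq(M/D/1) = ρ/(2(μ−λ)) = 0.002660 hr
Savings = 0.005320 − 0.002660 = 0.002660 hr

Final: 0.002660 hr


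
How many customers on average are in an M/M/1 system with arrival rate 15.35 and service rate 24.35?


ρ = λ/μ = 15.35/24.35 = 0.6304
L = ρ/(1−ρ) = 0.6304/(1 − 0.6304) = 0.6304/0.3696 = 1.7056

Final: 1.7056
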